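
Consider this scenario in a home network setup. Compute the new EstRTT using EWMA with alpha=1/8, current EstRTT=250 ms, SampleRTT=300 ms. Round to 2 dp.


Given: EstRTT = 250 ms, SampleRTT = 300 ms, alpha = 1/8
New EstRTT = (1 - alpha) * EstRTT + alpha * SampleRTT
(7/8) * 250 = 218.75
(1/8) * 300 = 37.5
New EstRTT = 218.75 + 37.5 = 256.25 ms -> 256.25 ms (2 dp)

256.25


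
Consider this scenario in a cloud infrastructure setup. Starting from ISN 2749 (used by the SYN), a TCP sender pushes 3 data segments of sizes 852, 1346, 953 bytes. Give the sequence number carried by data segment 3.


The SYN occupies sequence number ISN = 2749, so the first data byte is ISN + 1 = 2750.
SEQ of data segment i = (ISN + 1) + sum of payload sizes of segments 1..i-1.
Segment 1: SEQ = 2750, payload = 852 bytes
Segment 2: SEQ = 3602, payload = 1346 bytes
Segment 3: SEQ = 4948, payload = 953 bytes
SEQ of segment 3 = 2750 + 852 + 1346 = 4948

4948


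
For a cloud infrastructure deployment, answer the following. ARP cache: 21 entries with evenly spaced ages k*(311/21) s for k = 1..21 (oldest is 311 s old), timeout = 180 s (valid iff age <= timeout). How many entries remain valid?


Ages are k * 311/21 s for k = 1..21 (spacing = 14.8095 s).
Entry k is valid iff k * 311/21 <= 180 iff k <= 21 * 180 / 311 = 12.1543
n_valid = floor(12.1543) = 12
(n_stale = 21 - 12 = 9)

12


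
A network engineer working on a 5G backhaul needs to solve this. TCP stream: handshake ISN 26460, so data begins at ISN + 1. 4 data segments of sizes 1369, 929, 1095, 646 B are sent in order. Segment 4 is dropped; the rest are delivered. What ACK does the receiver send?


SYN uses sequence number 26460; first data byte = ISN + 1 = 26461.
Segment 1: SEQ = 26461, len = 1369 B, covers [26461, 27829]
Segment 2: SEQ = 27830, len = 929 B, covers [27830, 28758]
Segment 3: SEQ = 28759, len = 1095 B, covers [28759, 29853]
Segment 4: SEQ = 29854, len = 646 B, covers [29854, 30499] [LOST]
In-order data received: bytes [26461, 29853] (segments 1..3).
Segment 4 missing -> gap begins at byte 29854.
Cumulative ACK = next expected in-order byte = 26461 + 1369 + 929 + 1095 = 29854

29854


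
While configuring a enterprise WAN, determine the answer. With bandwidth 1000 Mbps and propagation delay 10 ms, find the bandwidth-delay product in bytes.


Given: bandwidth = 1000 Mbps, delay = 10 ms
BDP in bits = 1000 * 10^6 * 10 / 1000
BDP in bits = 10000000
BDP in bytes = 10000000 / 8 = 1250000

1250000


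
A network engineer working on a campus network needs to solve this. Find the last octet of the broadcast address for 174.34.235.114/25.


Given: IP = 174.34.235.114, prefix = /25
Host bits = 32 - 25 = 7
Network last octet = 114 AND mask = 0
Host part size = 2^7 - 1 = 127
Broadcast last octet = 0 OR 127 = 127

127


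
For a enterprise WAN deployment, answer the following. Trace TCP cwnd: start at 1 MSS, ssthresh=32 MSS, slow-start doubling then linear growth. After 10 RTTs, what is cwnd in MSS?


RTT 0: cwnd = 1 MSS (initial)
RTT 1: cwnd = 2 MSS (slow start, doubled)
RTT 2: cwnd = 4 MSS (slow start, doubled)
RTT 3: cwnd = 8 MSS (slow start, doubled)
RTT 4: cwnd = 16 MSS (slow start, doubled)
RTT 5: cwnd = 32 MSS (slow start, doubled)
RTT 6: cwnd = 33 MSS (congestion avoidance, +1)
RTT 7: cwnd = 34 MSS (congestion avoidance, +1)
RTT 8: cwnd = 35 MSS (congestion avoidance, +1)
RTT 9: cwnd = 36 MSS (congestion avoidance, +1)
RTT 10: cwnd = 37 MSS (congestion avoidance, +1)

37


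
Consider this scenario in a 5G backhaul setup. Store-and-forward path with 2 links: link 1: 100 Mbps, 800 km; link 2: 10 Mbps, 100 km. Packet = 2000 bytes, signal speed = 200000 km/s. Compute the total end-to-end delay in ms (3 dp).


Packet = 2000 bytes = 16000 bits. Store-and-forward: sum (t_trans + t_prop) per link.
Link 1: t_trans = 16000/(100*10^6) s = 0.1600 ms; t_prop = 800/200000 s = 4.0000 ms; subtotal = 4.1600 ms
Link 2: t_trans = 16000/(10*10^6) s = 1.6000 ms; t_prop = 100/200000 s = 0.5000 ms; subtotal = 2.1000 ms
End-to-end = 4.1600 + 2.1000 = 6.2600 ms -> 6.260 ms (3 dp)

6.260


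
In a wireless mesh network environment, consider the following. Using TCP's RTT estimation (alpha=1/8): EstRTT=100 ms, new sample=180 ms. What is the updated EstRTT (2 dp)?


Given: EstRTT = 100 ms, SampleRTT = 180 ms, alpha = 1/8
New EstRTT = (1 - alpha) * EstRTT + alpha * SampleRTT
(7/8) * 100 = 87.5
(1/8) * 180 = 22.5
New EstRTT = 87.5 + 22.5 = 110 ms -> 110.00 ms (2 dp)

110.00


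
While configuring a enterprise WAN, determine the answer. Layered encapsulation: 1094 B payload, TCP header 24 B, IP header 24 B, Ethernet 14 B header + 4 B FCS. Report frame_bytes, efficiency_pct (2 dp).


TCP segment = 1094 + 24 = 1118 B
IP packet = 1118 + 24 = 1142 B
Ethernet frame = 1142 + 14 + 4 = 1160 B
Efficiency = app / frame = 1094 / 1160 = 0.943103 = 94.3103% -> 94.31% (2 dp)

1160, 94.31


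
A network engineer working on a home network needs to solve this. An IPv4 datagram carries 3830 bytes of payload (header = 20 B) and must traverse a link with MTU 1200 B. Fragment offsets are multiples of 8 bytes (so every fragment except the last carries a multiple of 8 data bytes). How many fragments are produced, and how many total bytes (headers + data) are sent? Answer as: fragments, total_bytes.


Max data per non-final fragment = floor((MTU - header)/8)*8 = floor((1200 - 20)/8)*8 = floor(1180/8)*8 = 1176 B
Final fragment needs no 8-byte alignment: it can carry up to MTU - header = 1180 B
Non-final fragments needed = ceil((payload - 1180) / 1176) = ceil(2650/1176) = ceil(2.2534) = 3
Number of fragments = 3 + 1 = 4
Fragment sizes (data): 3 * 1176 B + 302 B (last, 302 <= 1180 OK)
Total bytes sent = payload + n_frags * header = 3830 + 4*20 = 3830 + 80 = 3910 B

4, 3910


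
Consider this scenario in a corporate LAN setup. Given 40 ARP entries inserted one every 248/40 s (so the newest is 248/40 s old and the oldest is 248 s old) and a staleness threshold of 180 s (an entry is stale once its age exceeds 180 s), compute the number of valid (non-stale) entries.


Ages are k * 248/40 s for k = 1..40 (spacing = 6.2000 s).
Entry k is valid iff k * 248/40 <= 180 iff k <= 40 * 180 / 248 = 29.0323
n_valid = floor(29.0323) = 29
(n_stale = 40 - 29 = 11)

29


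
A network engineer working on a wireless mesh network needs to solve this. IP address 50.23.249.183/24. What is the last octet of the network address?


Given: IP = 50.23.249.183, prefix = /24
Subnet mask = 255.255.255.0
Last octet of IP: 183
Last octet of mask: 0
Network last octet = 183 AND 0 = 0

0


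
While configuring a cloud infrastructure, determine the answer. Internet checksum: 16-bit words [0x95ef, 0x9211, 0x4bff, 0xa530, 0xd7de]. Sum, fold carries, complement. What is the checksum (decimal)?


Given words: [0x95ef, 0x9211, 0x4bff, 0xa530, 0xd7de]
Step 1: Sum all words
Raw sum = 38383 + 37393 + 19455 + 42288 + 55262 = 192781
Step 2: Fold carry: (61709 + 2) = 61711
One's complement = ~61711 & 0xFFFF = 3824

3824


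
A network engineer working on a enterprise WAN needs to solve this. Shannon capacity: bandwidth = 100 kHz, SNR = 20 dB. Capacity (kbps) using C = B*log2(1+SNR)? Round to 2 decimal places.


Given: B = 100 kHz, SNR = 20 dB
SNR linear = 10^(20/10) = 100
1 + SNR = 101
log2(101) = 6.6582114828
C = 100 * 1000 * 6.6582114828 = 665821.1483 bps
C = 665.821148 kbps -> 665.82 kbps (2 dp)

665.82


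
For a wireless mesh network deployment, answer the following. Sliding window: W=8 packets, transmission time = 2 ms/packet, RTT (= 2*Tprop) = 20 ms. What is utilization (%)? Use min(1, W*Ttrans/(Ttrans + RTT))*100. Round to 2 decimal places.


Given: W = 8, Ttrans = 2 ms, RTT = 20 ms (= 2 * Tprop, Tprop = 10 ms)
Cycle time = Ttrans + RTT = 2 + 20 = 22 ms (first packet sent until its ACK returns)
W * Ttrans = 8 * 2 = 16 ms of sending per cycle
W * Ttrans / (Ttrans + RTT) = 16 / 22 = 0.727273
U = min(1, 0.727273) = 0.727273
U% = 72.73%

72.73


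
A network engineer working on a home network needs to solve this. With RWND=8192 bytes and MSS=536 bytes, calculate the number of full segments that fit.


Given: RWND = 8192 bytes, MSS = 536 bytes
Full segments = floor(RWND / MSS)
Full segments = floor(8192 / 536)
Full segments = floor(15.2836) = 15

15


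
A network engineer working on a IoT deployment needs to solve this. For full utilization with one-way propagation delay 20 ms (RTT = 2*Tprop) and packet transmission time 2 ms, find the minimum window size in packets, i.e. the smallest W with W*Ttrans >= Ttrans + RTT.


Given: Ttrans = 2 ms, RTT = 40 ms (= 2 * Tprop, Tprop = 20 ms)
Time until first ACK returns = Ttrans + RTT = 2 + 40 = 42 ms
Need W * Ttrans >= Ttrans + RTT  ->  W >= (Ttrans + RTT) / Ttrans
(Ttrans + RTT) / Ttrans = 42 / 2 = 21
W_min = ceil(21) = 21

21


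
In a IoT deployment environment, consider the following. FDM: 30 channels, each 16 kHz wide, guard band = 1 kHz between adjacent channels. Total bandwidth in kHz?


Given: 30 channels, 16 kHz each, guard = 1 kHz
Channel bandwidth = 30 * 16 = 480 kHz
Guard bands = 29 gaps * 1 kHz = 29 kHz
Total = 480 + 29 = 509 kHz

509


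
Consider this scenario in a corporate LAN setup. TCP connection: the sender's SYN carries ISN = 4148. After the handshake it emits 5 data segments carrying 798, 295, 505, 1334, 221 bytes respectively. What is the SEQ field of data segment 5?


The SYN occupies sequence number ISN = 4148, so the first data byte is ISN + 1 = 4149.
SEQ of data segment i = (ISN + 1) + sum of payload sizes of segments 1..i-1.
Segment 1: SEQ = 4149, payload = 798 bytes
Segment 2: SEQ = 4947, payload = 295 bytes
Segment 3: SEQ = 5242, payload = 505 bytes
Segment 4: SEQ = 5747, payload = 1334 bytes
Segment 5: SEQ = 7081, payload = 221 bytes
SEQ of segment 5 = 4149 + 798 + 295 + 505 + 1334 = 7081

7081


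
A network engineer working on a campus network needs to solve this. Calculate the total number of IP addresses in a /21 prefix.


Given: CIDR prefix /21
Host bits = 32 - 21 = 11
Total addresses = 2^11 = 2048

2048


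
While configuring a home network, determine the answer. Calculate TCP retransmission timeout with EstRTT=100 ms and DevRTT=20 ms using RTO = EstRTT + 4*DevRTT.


Given: EstRTT = 100 ms, DevRTT = 20 ms
Timeout = EstRTT + 4 * DevRTT
4 * DevRTT = 4 * 20 = 80
Timeout = 100 + 80 = 180 ms

180


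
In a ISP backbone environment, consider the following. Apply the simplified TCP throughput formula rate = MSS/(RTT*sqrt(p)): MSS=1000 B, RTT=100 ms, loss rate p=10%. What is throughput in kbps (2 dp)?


Given: MSS = 1000 bytes, RTT = 100 ms, loss = 10%
RTT in seconds = 100 / 1000 = 0.1
Loss rate = 10% = 0.1
sqrt(loss) = sqrt(0.1) = 0.316227766017
Throughput (bytes/s) = 1000 / (0.1 * 0.316227766017) = 31622.7766
Throughput (kbps) = 31622.7766 * 8 / 1000 = 252.982213 -> 252.98 kbps (2 dp)

252.98


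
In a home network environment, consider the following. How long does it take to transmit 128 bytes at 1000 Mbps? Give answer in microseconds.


Given: packet = 128 bytes, bandwidth = 1000 Mbps
Packet in bits = 128 * 8 = 1024 bits
Bandwidth = 1000 * 10^6 = 1000000000 bps
Time = 1024 / 1000000000 seconds
Time in us = 1024 * 10^6 / 1000000000 = 1.024

1.024


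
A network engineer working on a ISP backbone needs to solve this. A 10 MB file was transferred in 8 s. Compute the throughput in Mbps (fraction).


Given: file = 10 MB, time = 8 s
File in Mb = 10 * 8 = 80 Mb
Throughput = 80 / 8 Mbps
Throughput = 10 Mbps

10


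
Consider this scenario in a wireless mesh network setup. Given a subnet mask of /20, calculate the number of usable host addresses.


Given: subnet mask /20
Host bits = 32 - 20 = 12
Total addresses = 2^12 = 4096
Usable hosts = 4096 - 2 (network + broadcast) = 4094

4094


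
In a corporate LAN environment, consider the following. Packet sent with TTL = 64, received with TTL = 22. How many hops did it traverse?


Given: initial TTL = 64, received TTL = 22
Hops = initial TTL - received TTL
Hops = 64 - 22 = 42

42


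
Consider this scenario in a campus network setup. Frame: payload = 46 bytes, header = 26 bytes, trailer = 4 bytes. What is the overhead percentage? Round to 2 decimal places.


Given: payload = 46 B, header = 26 B, trailer = 4 B
Overhead bytes = header + trailer = 26 + 4 = 30
Total frame = payload + overhead = 46 + 30 = 76
Overhead % = 30 / 76 * 100 = 39.4737% -> 39.47% (2 dp)

39.47


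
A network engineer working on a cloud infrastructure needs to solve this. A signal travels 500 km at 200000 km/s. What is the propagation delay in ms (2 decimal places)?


Given: distance = 500 km, speed = 200000 km/s
Delay = distance / speed = 500 / 200000 seconds
Delay in ms = 500 * 1000 / 200000
Delay = 2.5000 ms
Rounded to 2 dp = 2.50 ms

2.50


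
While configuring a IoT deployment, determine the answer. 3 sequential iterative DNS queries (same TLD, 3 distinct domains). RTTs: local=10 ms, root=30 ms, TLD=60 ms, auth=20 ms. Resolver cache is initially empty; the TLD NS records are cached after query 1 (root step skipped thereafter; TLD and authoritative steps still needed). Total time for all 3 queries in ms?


Lookup 1 (cold cache): local + root + TLD + auth = 10 + 30 + 60 + 20 = 120 ms
Lookups 2..3 (TLD NS cached -> skip root; new domain -> still ask TLD and auth): local + TLD + auth = 10 + 60 + 20 = 90 ms each
Remaining 2 lookups: 2 * 90 = 180 ms
Total = 120 + 180 = 300 ms

300


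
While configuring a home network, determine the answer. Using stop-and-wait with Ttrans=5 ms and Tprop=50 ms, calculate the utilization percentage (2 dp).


Given: Ttrans = 5 ms, Tprop = 50 ms
RTT = 2 * Tprop = 2 * 50 = 100 ms
U = Ttrans / (Ttrans + RTT)
U = 5 / (5 + 100)
U = 5 / 105 = 0.047619
U% = 4.76%

4.76


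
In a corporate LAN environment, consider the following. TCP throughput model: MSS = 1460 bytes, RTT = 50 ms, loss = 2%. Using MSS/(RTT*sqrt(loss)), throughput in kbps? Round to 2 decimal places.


Given: MSS = 1460 bytes, RTT = 50 ms, loss = 2%
RTT in seconds = 50 / 1000 = 0.05
Loss rate = 2% = 0.02
sqrt(loss) = sqrt(0.02) = 0.141421356237
Throughput (bytes/s) = 1460 / (0.05 * 0.141421356237) = 206475.1801
Throughput (kbps) = 206475.1801 * 8 / 1000 = 1651.801441 -> 1651.80 kbps (2 dp)

1651.80


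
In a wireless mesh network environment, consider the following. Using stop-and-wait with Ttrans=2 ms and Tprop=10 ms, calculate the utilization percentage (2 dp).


Given: Ttrans = 2 ms, Tprop = 10 ms
RTT = 2 * Tprop = 2 * 10 = 20 ms
U = Ttrans / (Ttrans + RTT)
U = 2 / (2 + 20)
U = 2 / 22 = 0.090909
U% = 9.09%

9.09


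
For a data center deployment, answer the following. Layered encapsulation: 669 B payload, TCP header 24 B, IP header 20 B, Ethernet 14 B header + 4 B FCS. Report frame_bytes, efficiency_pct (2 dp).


TCP segment = 669 + 24 = 693 B
IP packet = 693 + 20 = 713 B
Ethernet frame = 713 + 14 + 4 = 731 B
Efficiency = app / frame = 669 / 731 = 0.915185 = 91.5185% -> 91.52% (2 dp)

731, 91.52


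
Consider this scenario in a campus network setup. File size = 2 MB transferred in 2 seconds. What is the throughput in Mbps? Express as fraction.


Given: file = 2 MB, time = 2 s
File in Mb = 2 * 8 = 16 Mb
Throughput = 16 / 2 Mbps
Throughput = 8 Mbps

8


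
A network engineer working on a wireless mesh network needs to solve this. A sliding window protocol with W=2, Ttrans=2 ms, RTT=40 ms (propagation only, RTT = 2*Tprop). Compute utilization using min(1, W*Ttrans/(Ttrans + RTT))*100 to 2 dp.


Given: W = 2, Ttrans = 2 ms, RTT = 40 ms (= 2 * Tprop, Tprop = 20 ms)
Cycle time = Ttrans + RTT = 2 + 40 = 42 ms (first packet sent until its ACK returns)
W * Ttrans = 2 * 2 = 4 ms of sending per cycle
W * Ttrans / (Ttrans + RTT) = 4 / 42 = 0.095238
U = min(1, 0.095238) = 0.095238
U% = 9.52%

9.52


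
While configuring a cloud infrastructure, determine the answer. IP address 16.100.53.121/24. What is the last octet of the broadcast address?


Given: IP = 16.100.53.121, prefix = /24
Host bits = 32 - 24 = 8
Network last octet = 121 AND mask = 0
Host part size = 2^8 - 1 = 255
Broadcast last octet = 0 OR 255 = 255

255


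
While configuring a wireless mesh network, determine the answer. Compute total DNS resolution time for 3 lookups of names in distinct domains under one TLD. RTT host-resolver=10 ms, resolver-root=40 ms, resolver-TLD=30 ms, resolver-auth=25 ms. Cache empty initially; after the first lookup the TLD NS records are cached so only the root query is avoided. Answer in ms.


Lookup 1 (cold cache): local + root + TLD + auth = 10 + 40 + 30 + 25 = 105 ms
Lookups 2..3 (TLD NS cached -> skip root; new domain -> still ask TLD and auth): local + TLD + auth = 10 + 30 + 25 = 65 ms each
Remaining 2 lookups: 2 * 65 = 130 ms
Total = 105 + 130 = 235 ms

235


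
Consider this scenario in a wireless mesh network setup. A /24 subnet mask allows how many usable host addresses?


Given: subnet mask /24
Host bits = 32 - 24 = 8
Total addresses = 2^8 = 256
Usable hosts = 256 - 2 (network + broadcast) = 254

254


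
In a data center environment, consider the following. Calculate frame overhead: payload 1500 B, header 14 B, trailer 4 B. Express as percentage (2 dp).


Given: payload = 1500 B, header = 14 B, trailer = 4 B
Overhead bytes = header + trailer = 14 + 4 = 18
Total frame = payload + overhead = 1500 + 18 = 1518
Overhead % = 18 / 1518 * 100 = 1.1858% -> 1.19% (2 dp)

1.19


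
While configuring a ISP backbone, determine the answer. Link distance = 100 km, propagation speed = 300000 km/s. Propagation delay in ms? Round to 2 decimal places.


Given: distance = 100 km, speed = 300000 km/s
Delay = distance / speed = 100 / 300000 seconds
Delay in ms = 100 * 1000 / 300000
Delay = 0.3333 ms
Rounded to 2 dp = 0.33 ms

0.33


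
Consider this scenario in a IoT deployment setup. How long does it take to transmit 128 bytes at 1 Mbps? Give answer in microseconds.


Given: packet = 128 bytes, bandwidth = 1 Mbps
Packet in bits = 128 * 8 = 1024 bits
Bandwidth = 1 * 10^6 = 1000000 bps
Time = 1024 / 1000000 seconds
Time in us = 1024 * 10^6 / 1000000 = 1024

1024


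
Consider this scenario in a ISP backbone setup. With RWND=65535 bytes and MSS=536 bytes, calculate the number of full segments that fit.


Given: RWND = 65535 bytes, MSS = 536 bytes
Full segments = floor(RWND / MSS)
Full segments = floor(65535 / 536)
Full segments = floor(122.2668) = 122

122


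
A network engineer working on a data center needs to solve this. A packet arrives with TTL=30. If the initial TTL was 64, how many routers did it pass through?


Given: initial TTL = 64, received TTL = 30
Hops = initial TTL - received TTL
Hops = 64 - 30 = 34

34


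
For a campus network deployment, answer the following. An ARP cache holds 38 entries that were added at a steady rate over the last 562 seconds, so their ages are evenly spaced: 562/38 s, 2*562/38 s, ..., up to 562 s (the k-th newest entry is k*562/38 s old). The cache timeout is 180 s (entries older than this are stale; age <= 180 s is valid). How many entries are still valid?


Ages are k * 562/38 s for k = 1..38 (spacing = 14.7895 s).
Entry k is valid iff k * 562/38 <= 180 iff k <= 38 * 180 / 562 = 12.1708
n_valid = floor(12.1708) = 12
(n_stale = 38 - 12 = 26)

12


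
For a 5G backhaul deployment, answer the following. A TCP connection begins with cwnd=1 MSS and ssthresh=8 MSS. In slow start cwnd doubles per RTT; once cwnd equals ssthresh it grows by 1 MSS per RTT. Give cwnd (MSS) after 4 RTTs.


RTT 0: cwnd = 1 MSS (initial)
RTT 1: cwnd = 2 MSS (slow start, doubled)
RTT 2: cwnd = 4 MSS (slow start, doubled)
RTT 3: cwnd = 8 MSS (slow start, doubled)
RTT 4: cwnd = 9 MSS (congestion avoidance, +1)

9


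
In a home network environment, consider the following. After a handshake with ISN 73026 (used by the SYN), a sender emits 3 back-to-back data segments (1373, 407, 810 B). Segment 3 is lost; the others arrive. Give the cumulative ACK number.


SYN uses sequence number 73026; first data byte = ISN + 1 = 73027.
Segment 1: SEQ = 73027, len = 1373 B, covers [73027, 74399]
Segment 2: SEQ = 74400, len = 407 B, covers [74400, 74806]
Segment 3: SEQ = 74807, len = 810 B, covers [74807, 75616] [LOST]
In-order data received: bytes [73027, 74806] (segments 1..2).
Segment 3 missing -> gap begins at byte 74807.
Cumulative ACK = next expected in-order byte = 73027 + 1373 + 407 = 74807

74807


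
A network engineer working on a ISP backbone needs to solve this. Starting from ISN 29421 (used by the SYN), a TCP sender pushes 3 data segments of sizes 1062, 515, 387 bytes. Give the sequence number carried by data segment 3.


The SYN occupies sequence number ISN = 29421, so the first data byte is ISN + 1 = 29422.
SEQ of data segment i = (ISN + 1) + sum of payload sizes of segments 1..i-1.
Segment 1: SEQ = 29422, payload = 1062 bytes
Segment 2: SEQ = 30484, payload = 515 bytes
Segment 3: SEQ = 30999, payload = 387 bytes
SEQ of segment 3 = 29422 + 1062 + 515 = 30999

30999


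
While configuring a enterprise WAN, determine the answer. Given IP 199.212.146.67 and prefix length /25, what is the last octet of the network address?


Given: IP = 199.212.146.67, prefix = /25
Subnet mask = 255.255.255.128
Last octet of IP: 67
Last octet of mask: 128
Network last octet = 67 AND 128 = 0

0


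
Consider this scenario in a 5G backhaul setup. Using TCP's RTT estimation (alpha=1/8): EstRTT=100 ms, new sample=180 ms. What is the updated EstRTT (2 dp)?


Given: EstRTT = 100 ms, SampleRTT = 180 ms, alpha = 1/8
New EstRTT = (1 - alpha) * EstRTT + alpha * SampleRTT
(7/8) * 100 = 87.5
(1/8) * 180 = 22.5
New EstRTT = 87.5 + 22.5 = 110 ms -> 110.00 ms (2 dp)

110.00


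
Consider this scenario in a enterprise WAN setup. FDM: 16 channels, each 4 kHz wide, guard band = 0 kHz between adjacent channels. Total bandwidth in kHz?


Given: 16 channels, 4 kHz each, guard = 0 kHz
Channel bandwidth = 16 * 4 = 64 kHz
Guard bands = 15 gaps * 0 kHz = 0 kHz
Total = 64 + 0 = 64 kHz

64


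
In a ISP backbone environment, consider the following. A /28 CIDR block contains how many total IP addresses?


Given: CIDR prefix /28
Host bits = 32 - 28 = 4
Total addresses = 2^4 = 16

16


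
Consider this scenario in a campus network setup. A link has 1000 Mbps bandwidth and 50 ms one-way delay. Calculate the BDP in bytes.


Given: bandwidth = 1000 Mbps, delay = 50 ms
BDP in bits = 1000 * 10^6 * 50 / 1000
BDP in bits = 50000000
BDP in bytes = 50000000 / 8 = 6250000

6250000


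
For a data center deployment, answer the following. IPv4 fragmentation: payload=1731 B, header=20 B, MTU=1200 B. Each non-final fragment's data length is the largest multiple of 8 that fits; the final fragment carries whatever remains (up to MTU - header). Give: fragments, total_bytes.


Max data per non-final fragment = floor((MTU - header)/8)*8 = floor((1200 - 20)/8)*8 = floor(1180/8)*8 = 1176 B
Final fragment needs no 8-byte alignment: it can carry up to MTU - header = 1180 B
Non-final fragments needed = ceil((payload - 1180) / 1176) = ceil(551/1176) = ceil(0.4685) = 1
Number of fragments = 1 + 1 = 2
Fragment sizes (data): 1 * 1176 B + 555 B (last, 555 <= 1180 OK)
Total bytes sent = payload + n_frags * header = 1731 + 2*20 = 1731 + 40 = 1771 B

2, 1771


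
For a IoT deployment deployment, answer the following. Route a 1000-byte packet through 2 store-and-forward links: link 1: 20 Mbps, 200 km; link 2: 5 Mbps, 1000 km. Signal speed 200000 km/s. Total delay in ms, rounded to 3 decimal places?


Packet = 1000 bytes = 8000 bits. Store-and-forward: sum (t_trans + t_prop) per link.
Link 1: t_trans = 8000/(20*10^6) s = 0.4000 ms; t_prop = 200/200000 s = 1.0000 ms; subtotal = 1.4000 ms
Link 2: t_trans = 8000/(5*10^6) s = 1.6000 ms; t_prop = 1000/200000 s = 5.0000 ms; subtotal = 6.6000 ms
End-to-end = 1.4000 + 6.6000 = 8.0000 ms -> 8.000 ms (3 dp)

8.000


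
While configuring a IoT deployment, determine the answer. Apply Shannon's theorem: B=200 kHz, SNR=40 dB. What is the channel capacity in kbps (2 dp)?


Given: B = 200 kHz, SNR = 40 dB
SNR linear = 10^(40/10) = 10000
1 + SNR = 10001
log2(10001) = 13.2878566418
C = 200 * 1000 * 13.2878566418 = 2657571.3284 bps
C = 2657.571328 kbps -> 2657.57 kbps (2 dp)

2657.57


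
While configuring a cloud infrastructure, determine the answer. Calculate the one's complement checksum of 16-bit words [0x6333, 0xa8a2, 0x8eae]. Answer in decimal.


Given words: [0x6333, 0xa8a2, 0x8eae]
Step 1: Sum all words
Raw sum = 25395 + 43170 + 36526 = 105091
Step 2: Fold carry: (39555 + 1) = 39556
One's complement = ~39556 & 0xFFFF = 25979

25979


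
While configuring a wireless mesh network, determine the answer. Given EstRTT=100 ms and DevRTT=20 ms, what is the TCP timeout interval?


Given: EstRTT = 100 ms, DevRTT = 20 ms
Timeout = EstRTT + 4 * DevRTT
4 * DevRTT = 4 * 20 = 80
Timeout = 100 + 80 = 180 ms

180


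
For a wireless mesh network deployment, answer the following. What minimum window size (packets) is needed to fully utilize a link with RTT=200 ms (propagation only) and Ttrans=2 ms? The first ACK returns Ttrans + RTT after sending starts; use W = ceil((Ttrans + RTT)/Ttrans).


Given: Ttrans = 2 ms, RTT = 200 ms (= 2 * Tprop, Tprop = 100 ms)
Time until first ACK returns = Ttrans + RTT = 2 + 200 = 202 ms
Need W * Ttrans >= Ttrans + RTT  ->  W >= (Ttrans + RTT) / Ttrans
(Ttrans + RTT) / Ttrans = 202 / 2 = 101
W_min = ceil(101) = 101

101


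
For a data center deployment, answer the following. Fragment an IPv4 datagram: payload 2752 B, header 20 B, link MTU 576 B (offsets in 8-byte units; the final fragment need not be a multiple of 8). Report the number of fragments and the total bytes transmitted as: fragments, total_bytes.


Max data per non-final fragment = floor((MTU - header)/8)*8 = floor((576 - 20)/8)*8 = floor(556/8)*8 = 552 B
Final fragment needs no 8-byte alignment: it can carry up to MTU - header = 556 B
Non-final fragments needed = ceil((payload - 556) / 552) = ceil(2196/552) = ceil(3.9783) = 4
Number of fragments = 4 + 1 = 5
Fragment sizes (data): 4 * 552 B + 544 B (last, 544 <= 556 OK)
Total bytes sent = payload + n_frags * header = 2752 + 5*20 = 2752 + 100 = 2852 B

5, 2852


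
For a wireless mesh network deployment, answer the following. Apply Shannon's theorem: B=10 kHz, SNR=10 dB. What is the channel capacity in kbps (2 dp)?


Given: B = 10 kHz, SNR = 10 dB
SNR linear = 10^(10/10) = 10
1 + SNR = 11
log2(11) = 3.4594316186
C = 10 * 1000 * 3.4594316186 = 34594.3162 bps
C = 34.594316 kbps -> 34.59 kbps (2 dp)

34.59


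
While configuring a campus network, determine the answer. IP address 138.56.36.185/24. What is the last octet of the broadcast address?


Given: IP = 138.56.36.185, prefix = /24
Host bits = 32 - 24 = 8
Network last octet = 185 AND mask = 0
Host part size = 2^8 - 1 = 255
Broadcast last octet = 0 OR 255 = 255

255


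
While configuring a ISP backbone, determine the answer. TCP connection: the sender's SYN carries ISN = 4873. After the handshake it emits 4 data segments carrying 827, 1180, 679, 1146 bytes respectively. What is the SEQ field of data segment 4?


The SYN occupies sequence number ISN = 4873, so the first data byte is ISN + 1 = 4874.
SEQ of data segment i = (ISN + 1) + sum of payload sizes of segments 1..i-1.
Segment 1: SEQ = 4874, payload = 827 bytes
Segment 2: SEQ = 5701, payload = 1180 bytes
Segment 3: SEQ = 6881, payload = 679 bytes
Segment 4: SEQ = 7560, payload = 1146 bytes
SEQ of segment 4 = 4874 + 827 + 1180 + 679 = 7560

7560


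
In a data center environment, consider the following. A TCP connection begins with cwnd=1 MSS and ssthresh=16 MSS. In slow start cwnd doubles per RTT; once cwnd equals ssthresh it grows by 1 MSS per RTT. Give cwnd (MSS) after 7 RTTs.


RTT 0: cwnd = 1 MSS (initial)
RTT 1: cwnd = 2 MSS (slow start, doubled)
RTT 2: cwnd = 4 MSS (slow start, doubled)
RTT 3: cwnd = 8 MSS (slow start, doubled)
RTT 4: cwnd = 16 MSS (slow start, doubled)
RTT 5: cwnd = 17 MSS (congestion avoidance, +1)
RTT 6: cwnd = 18 MSS (congestion avoidance, +1)
RTT 7: cwnd = 19 MSS (congestion avoidance, +1)

19


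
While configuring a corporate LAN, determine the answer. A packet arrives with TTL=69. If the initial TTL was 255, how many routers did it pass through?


Given: initial TTL = 255, received TTL = 69
Hops = initial TTL - received TTL
Hops = 255 - 69 = 186

186


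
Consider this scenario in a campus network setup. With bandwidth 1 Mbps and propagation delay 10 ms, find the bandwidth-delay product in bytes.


Given: bandwidth = 1 Mbps, delay = 10 ms
BDP in bits = 1 * 10^6 * 10 / 1000
BDP in bits = 10000
BDP in bytes = 10000 / 8 = 1250

1250


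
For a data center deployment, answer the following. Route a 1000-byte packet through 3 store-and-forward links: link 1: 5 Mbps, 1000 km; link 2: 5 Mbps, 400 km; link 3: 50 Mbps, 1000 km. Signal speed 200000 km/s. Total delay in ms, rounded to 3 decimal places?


Packet = 1000 bytes = 8000 bits. Store-and-forward: sum (t_trans + t_prop) per link.
Link 1: t_trans = 8000/(5*10^6) s = 1.6000 ms; t_prop = 1000/200000 s = 5.0000 ms; subtotal = 6.6000 ms
Link 2: t_trans = 8000/(5*10^6) s = 1.6000 ms; t_prop = 400/200000 s = 2.0000 ms; subtotal = 3.6000 ms
Link 3: t_trans = 8000/(50*10^6) s = 0.1600 ms; t_prop = 1000/200000 s = 5.0000 ms; subtotal = 5.1600 ms
End-to-end = 6.6000 + 3.6000 + 5.1600 = 15.3600 ms -> 15.360 ms (3 dp)

15.360


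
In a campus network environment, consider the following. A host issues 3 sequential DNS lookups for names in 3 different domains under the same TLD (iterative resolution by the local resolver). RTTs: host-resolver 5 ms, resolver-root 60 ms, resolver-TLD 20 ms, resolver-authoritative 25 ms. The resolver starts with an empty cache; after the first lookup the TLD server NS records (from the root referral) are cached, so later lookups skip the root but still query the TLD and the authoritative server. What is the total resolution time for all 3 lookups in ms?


Lookup 1 (cold cache): local + root + TLD + auth = 5 + 60 + 20 + 25 = 110 ms
Lookups 2..3 (TLD NS cached -> skip root; new domain -> still ask TLD and auth): local + TLD + auth = 5 + 20 + 25 = 50 ms each
Remaining 2 lookups: 2 * 50 = 100 ms
Total = 110 + 100 = 210 ms

210


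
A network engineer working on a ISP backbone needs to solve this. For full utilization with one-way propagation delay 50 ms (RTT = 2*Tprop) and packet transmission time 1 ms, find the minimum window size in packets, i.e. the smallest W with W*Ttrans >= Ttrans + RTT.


Given: Ttrans = 1 ms, RTT = 100 ms (= 2 * Tprop, Tprop = 50 ms)
Time until first ACK returns = Ttrans + RTT = 1 + 100 = 101 ms
Need W * Ttrans >= Ttrans + RTT  ->  W >= (Ttrans + RTT) / Ttrans
(Ttrans + RTT) / Ttrans = 101 / 1 = 101
W_min = ceil(101) = 101

101


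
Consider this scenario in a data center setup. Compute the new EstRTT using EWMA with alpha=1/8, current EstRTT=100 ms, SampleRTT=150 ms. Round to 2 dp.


Given: EstRTT = 100 ms, SampleRTT = 150 ms, alpha = 1/8
New EstRTT = (1 - alpha) * EstRTT + alpha * SampleRTT
(7/8) * 100 = 87.5
(1/8) * 150 = 18.75
New EstRTT = 87.5 + 18.75 = 106.25 ms -> 106.25 ms (2 dp)

106.25


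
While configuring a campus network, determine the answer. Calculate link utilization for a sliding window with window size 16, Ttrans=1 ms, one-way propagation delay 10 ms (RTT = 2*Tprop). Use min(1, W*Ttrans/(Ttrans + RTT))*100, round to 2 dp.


Given: W = 16, Ttrans = 1 ms, RTT = 20 ms (= 2 * Tprop, Tprop = 10 ms)
Cycle time = Ttrans + RTT = 1 + 20 = 21 ms (first packet sent until its ACK returns)
W * Ttrans = 16 * 1 = 16 ms of sending per cycle
W * Ttrans / (Ttrans + RTT) = 16 / 21 = 0.761905
U = min(1, 0.761905) = 0.761905
U% = 76.19%

76.19


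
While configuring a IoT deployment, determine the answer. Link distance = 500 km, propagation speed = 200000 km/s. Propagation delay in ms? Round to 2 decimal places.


Given: distance = 500 km, speed = 200000 km/s
Delay = distance / speed = 500 / 200000 seconds
Delay in ms = 500 * 1000 / 200000
Delay = 2.5000 ms
Rounded to 2 dp = 2.50 ms

2.50


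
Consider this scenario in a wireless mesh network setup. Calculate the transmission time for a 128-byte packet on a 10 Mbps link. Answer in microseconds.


Given: packet = 128 bytes, bandwidth = 10 Mbps
Packet in bits = 128 * 8 = 1024 bits
Bandwidth = 10 * 10^6 = 10000000 bps
Time = 1024 / 10000000 seconds
Time in us = 1024 * 10^6 / 10000000 = 102.4

102.4


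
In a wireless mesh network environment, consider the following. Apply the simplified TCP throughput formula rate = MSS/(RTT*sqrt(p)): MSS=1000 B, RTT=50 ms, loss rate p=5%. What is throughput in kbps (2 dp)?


Given: MSS = 1000 bytes, RTT = 50 ms, loss = 5%
RTT in seconds = 50 / 1000 = 0.05
Loss rate = 5% = 0.05
sqrt(loss) = sqrt(0.05) = 0.223606797750
Throughput (bytes/s) = 1000 / (0.05 * 0.223606797750) = 89442.7191
Throughput (kbps) = 89442.7191 * 8 / 1000 = 715.541753 -> 715.54 kbps (2 dp)

715.54


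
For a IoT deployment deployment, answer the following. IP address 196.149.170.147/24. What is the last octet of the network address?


Given: IP = 196.149.170.147, prefix = /24
Subnet mask = 255.255.255.0
Last octet of IP: 147
Last octet of mask: 0
Network last octet = 147 AND 0 = 0

0


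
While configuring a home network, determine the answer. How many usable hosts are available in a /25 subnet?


Given: subnet mask /25
Host bits = 32 - 25 = 7
Total addresses = 2^7 = 128
Usable hosts = 128 - 2 (network + broadcast) = 126

126


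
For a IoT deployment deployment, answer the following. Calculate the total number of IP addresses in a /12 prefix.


Given: CIDR prefix /12
Host bits = 32 - 12 = 20
Total addresses = 2^20 = 1048576

1048576


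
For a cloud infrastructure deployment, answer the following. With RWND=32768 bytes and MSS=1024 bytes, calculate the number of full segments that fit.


Given: RWND = 32768 bytes, MSS = 1024 bytes
Full segments = floor(RWND / MSS)
Full segments = floor(32768 / 1024)
Full segments = floor(32.0) = 32

32


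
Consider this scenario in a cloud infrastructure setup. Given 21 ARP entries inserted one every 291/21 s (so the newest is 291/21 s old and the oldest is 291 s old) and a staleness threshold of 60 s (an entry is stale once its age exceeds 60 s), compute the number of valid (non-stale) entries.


Ages are k * 291/21 s for k = 1..21 (spacing = 13.8571 s).
Entry k is valid iff k * 291/21 <= 60 iff k <= 21 * 60 / 291 = 4.3299
n_valid = floor(4.3299) = 4
(n_stale = 21 - 4 = 17)

4


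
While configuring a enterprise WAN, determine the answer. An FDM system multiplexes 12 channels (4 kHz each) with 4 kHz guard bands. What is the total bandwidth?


Given: 12 channels, 4 kHz each, guard = 4 kHz
Channel bandwidth = 12 * 4 = 48 kHz
Guard bands = 11 gaps * 4 kHz = 44 kHz
Total = 48 + 44 = 92 kHz

92


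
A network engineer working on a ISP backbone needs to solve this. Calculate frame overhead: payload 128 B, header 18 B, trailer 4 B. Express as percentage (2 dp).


Given: payload = 128 B, header = 18 B, trailer = 4 B
Overhead bytes = header + trailer = 18 + 4 = 22
Total frame = payload + overhead = 128 + 22 = 150
Overhead % = 22 / 150 * 100 = 14.6667% -> 14.67% (2 dp)

14.67


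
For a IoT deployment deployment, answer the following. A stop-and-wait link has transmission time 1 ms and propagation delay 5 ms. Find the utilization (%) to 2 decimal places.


Given: Ttrans = 1 ms, Tprop = 5 ms
RTT = 2 * Tprop = 2 * 5 = 10 ms
U = Ttrans / (Ttrans + RTT)
U = 1 / (1 + 10)
U = 1 / 11 = 0.090909
U% = 9.09%

9.09


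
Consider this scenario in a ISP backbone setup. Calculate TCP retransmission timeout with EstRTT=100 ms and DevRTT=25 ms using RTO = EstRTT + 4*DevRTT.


Given: EstRTT = 100 ms, DevRTT = 25 ms
Timeout = EstRTT + 4 * DevRTT
4 * DevRTT = 4 * 25 = 100
Timeout = 100 + 100 = 200 ms

200


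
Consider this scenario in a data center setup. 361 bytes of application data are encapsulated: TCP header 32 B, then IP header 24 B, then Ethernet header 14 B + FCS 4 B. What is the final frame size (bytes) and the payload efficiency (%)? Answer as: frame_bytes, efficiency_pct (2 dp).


TCP segment = 361 + 32 = 393 B
IP packet = 393 + 24 = 417 B
Ethernet frame = 417 + 14 + 4 = 435 B
Efficiency = app / frame = 361 / 435 = 0.829885 = 82.9885% -> 82.99% (2 dp)

435, 82.99


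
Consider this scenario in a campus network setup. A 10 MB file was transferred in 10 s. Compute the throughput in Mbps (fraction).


Given: file = 10 MB, time = 10 s
File in Mb = 10 * 8 = 80 Mb
Throughput = 80 / 10 Mbps
Throughput = 8 Mbps

8


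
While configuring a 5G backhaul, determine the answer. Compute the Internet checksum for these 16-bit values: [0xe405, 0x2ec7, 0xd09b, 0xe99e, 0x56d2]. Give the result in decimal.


Given words: [0xe405, 0x2ec7, 0xd09b, 0xe99e, 0x56d2]
Step 1: Sum all words
Raw sum = 58373 + 11975 + 53403 + 59806 + 22226 = 205783
Step 2: Fold carry: (9175 + 3) = 9178
One's complement = ~9178 & 0xFFFF = 56357

56357


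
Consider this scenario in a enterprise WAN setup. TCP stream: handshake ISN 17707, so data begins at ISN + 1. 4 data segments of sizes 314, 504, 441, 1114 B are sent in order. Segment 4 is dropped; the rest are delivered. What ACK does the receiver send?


SYN uses sequence number 17707; first data byte = ISN + 1 = 17708.
Segment 1: SEQ = 17708, len = 314 B, covers [17708, 18021]
Segment 2: SEQ = 18022, len = 504 B, covers [18022, 18525]
Segment 3: SEQ = 18526, len = 441 B, covers [18526, 18966]
Segment 4: SEQ = 18967, len = 1114 B, covers [18967, 20080] [LOST]
In-order data received: bytes [17708, 18966] (segments 1..3).
Segment 4 missing -> gap begins at byte 18967.
Cumulative ACK = next expected in-order byte = 17708 + 314 + 504 + 441 = 18967

18967


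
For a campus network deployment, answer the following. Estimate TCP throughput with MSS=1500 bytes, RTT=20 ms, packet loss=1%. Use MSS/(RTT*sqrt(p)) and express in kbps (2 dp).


Given: MSS = 1500 bytes, RTT = 20 ms, loss = 1%
RTT in seconds = 20 / 1000 = 0.02
Loss rate = 1% = 0.01
sqrt(loss) = sqrt(0.01) = 0.1
Throughput (bytes/s) = 1500 / (0.02 * 0.1) = 750000.0000
Throughput (kbps) = 750000.0000 * 8 / 1000 = 6000.000000 -> 6000.00 kbps (2 dp)

6000.00


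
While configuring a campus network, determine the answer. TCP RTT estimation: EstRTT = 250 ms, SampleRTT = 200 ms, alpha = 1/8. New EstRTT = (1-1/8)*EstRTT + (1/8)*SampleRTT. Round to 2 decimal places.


Given: EstRTT = 250 ms, SampleRTT = 200 ms, alpha = 1/8
New EstRTT = (1 - alpha) * EstRTT + alpha * SampleRTT
(7/8) * 250 = 218.75
(1/8) * 200 = 25
New EstRTT = 218.75 + 25 = 243.75 ms -> 243.75 ms (2 dp)

243.75


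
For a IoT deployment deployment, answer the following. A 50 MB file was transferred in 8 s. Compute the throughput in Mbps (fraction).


Given: file = 50 MB, time = 8 s
File in Mb = 50 * 8 = 400 Mb
Throughput = 400 / 8 Mbps
Throughput = 50 Mbps

50


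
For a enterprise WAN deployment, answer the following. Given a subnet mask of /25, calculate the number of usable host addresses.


Given: subnet mask /25
Host bits = 32 - 25 = 7
Total addresses = 2^7 = 128
Usable hosts = 128 - 2 (network + broadcast) = 126

126


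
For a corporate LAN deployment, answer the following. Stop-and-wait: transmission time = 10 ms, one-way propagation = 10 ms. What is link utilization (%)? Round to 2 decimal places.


Given: Ttrans = 10 ms, Tprop = 10 ms
RTT = 2 * Tprop = 2 * 10 = 20 ms
U = Ttrans / (Ttrans + RTT)
U = 10 / (10 + 20)
U = 10 / 30 = 0.333333
U% = 33.33%

33.33


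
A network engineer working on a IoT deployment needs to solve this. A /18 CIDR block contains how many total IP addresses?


Given: CIDR prefix /18
Host bits = 32 - 18 = 14
Total addresses = 2^14 = 16384

16384


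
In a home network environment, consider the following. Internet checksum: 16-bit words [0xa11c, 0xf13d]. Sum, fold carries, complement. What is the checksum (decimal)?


Given words: [0xa11c, 0xf13d]
Step 1: Sum all words
Raw sum = 41244 + 61757 = 103001
Step 2: Fold carry: (37465 + 1) = 37466
One's complement = ~37466 & 0xFFFF = 28069

28069
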